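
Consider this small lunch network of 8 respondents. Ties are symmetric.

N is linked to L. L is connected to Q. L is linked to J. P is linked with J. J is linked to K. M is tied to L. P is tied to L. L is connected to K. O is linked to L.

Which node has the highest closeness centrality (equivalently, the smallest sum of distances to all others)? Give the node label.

L

Farness (sum of distances to all others) for each node — J:11, K:12, L:7, M:13, N:13, O:13, P:12, Q:13.
The smallest farness is 7, for L, so L has the highest closeness.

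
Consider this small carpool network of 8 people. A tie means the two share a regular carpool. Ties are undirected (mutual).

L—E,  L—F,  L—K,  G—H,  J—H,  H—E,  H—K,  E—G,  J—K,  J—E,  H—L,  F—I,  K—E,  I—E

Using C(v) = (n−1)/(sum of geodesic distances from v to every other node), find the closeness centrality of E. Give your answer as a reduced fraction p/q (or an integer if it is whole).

7/8

Distances from E: F:2, G:1, H:1, I:1, J:1, K:1, L:1. Sum = 8.
n = 8, so closeness = 7/8.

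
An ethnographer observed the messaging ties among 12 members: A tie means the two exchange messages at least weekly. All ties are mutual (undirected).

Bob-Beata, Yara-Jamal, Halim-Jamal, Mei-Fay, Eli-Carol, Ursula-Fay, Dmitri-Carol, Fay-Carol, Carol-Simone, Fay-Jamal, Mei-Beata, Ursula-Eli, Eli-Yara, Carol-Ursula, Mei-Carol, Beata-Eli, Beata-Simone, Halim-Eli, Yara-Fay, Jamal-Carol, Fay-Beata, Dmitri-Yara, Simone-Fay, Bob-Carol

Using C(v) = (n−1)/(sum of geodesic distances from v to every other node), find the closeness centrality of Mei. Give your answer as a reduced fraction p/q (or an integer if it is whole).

Distances from Mei: Beata:1, Bob:2, Carol:1, Dmitri:2, Eli:2, Fay:1, Halim:3, Jamal:2, Simone:2, Ursula:2, Yara:2. Sum = 20.
n = 12, so closeness = 11/20.

11/20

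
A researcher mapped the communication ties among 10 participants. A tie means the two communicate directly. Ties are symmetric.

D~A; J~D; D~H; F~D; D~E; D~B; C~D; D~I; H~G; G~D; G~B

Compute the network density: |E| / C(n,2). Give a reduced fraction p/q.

There are 11 edges and 10 nodes, so the maximum possible is C(10,2) = 45.
Density = 11/45.

11/45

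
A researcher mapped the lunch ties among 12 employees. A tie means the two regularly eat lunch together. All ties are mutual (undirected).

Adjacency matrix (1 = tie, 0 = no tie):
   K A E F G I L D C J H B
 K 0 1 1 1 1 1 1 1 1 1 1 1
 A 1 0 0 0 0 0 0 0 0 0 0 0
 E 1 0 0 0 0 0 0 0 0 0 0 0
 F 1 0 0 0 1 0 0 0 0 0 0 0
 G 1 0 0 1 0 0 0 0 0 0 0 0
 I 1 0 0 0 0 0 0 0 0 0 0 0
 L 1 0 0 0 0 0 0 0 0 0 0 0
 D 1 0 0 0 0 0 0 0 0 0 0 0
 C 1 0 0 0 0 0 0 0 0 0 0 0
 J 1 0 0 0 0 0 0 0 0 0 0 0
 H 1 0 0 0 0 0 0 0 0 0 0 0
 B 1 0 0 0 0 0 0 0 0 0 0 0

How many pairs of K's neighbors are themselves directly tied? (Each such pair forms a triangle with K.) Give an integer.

K's neighbors: A, B, C, D, E, F, G, H, I, J, and L.
Neighbor pairs that are themselves tied: K–F–G. Each forms one triangle with K, for 1 in total.

1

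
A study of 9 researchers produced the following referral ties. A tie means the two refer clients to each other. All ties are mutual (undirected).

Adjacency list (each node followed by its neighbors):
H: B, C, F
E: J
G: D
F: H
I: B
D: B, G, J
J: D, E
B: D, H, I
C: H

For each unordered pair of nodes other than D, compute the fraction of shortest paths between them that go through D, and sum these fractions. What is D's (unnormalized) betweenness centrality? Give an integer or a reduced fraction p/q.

Pairs whose geodesics pass through D — B–J: 1; B–G: 1; B–E: 1; J–C: 1; J–F: 1; J–H: 1; J–G: 1; J–I: 1; C–G: 1; C–E: 1; F–G: 1; F–E: 1; H–G: 1; H–E: 1 … (+3 more pairs).
All other pairs contribute 0.
Summing the contributions gives betweenness(D) = 17.

17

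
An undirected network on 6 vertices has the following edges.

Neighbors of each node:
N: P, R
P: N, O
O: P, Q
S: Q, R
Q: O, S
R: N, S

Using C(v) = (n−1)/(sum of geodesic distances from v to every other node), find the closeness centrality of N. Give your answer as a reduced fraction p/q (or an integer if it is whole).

Distances from N: O:2, P:1, Q:3, R:1, S:2. Sum = 9.
n = 6, so closeness = 5/9.

5/9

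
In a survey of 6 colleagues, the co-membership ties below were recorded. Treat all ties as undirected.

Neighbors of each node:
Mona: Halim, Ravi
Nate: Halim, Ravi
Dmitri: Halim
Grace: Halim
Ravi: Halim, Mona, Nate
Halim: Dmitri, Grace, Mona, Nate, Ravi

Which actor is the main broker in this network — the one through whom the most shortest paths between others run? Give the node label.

Halim

Unnormalized betweenness of each node: Dmitri:0, Grace:0, Halim:15/2, Mona:0, Nate:0, Ravi:1/2.
Halim has the largest value, 15/2, making it the main broker — the node through which the most shortest paths run.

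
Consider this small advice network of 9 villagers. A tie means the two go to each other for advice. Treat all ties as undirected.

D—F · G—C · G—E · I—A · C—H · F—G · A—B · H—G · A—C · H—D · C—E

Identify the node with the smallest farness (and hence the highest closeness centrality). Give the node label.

C

Farness (sum of distances to all others) for each node — A:15, B:22, C:12, D:20, E:17, F:19, G:14, H:15, I:22.
The smallest farness is 12, for C, so C has the highest closeness.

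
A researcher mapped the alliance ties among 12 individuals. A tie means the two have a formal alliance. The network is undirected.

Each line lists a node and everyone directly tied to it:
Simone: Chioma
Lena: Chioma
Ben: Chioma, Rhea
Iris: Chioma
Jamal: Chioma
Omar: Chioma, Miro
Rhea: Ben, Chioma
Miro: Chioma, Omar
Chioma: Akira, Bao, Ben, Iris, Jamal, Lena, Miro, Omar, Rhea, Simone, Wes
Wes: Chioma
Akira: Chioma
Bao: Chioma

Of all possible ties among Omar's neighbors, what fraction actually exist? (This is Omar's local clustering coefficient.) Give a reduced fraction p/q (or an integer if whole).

Omar's neighbors: Chioma and Miro (k = 2).
Possible neighbor pairs: C(2,2) = 1. Edges among them: Chioma–Miro → e = 1.
Clustering(Omar) = 1/1.

1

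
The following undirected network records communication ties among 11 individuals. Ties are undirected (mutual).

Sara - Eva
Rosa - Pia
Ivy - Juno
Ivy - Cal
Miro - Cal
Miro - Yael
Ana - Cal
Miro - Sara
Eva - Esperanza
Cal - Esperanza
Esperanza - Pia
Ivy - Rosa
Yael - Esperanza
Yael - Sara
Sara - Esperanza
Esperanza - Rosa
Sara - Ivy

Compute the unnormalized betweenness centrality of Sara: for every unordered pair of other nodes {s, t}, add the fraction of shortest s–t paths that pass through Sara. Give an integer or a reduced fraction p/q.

Pairs whose geodesics pass through Sara — Rosa–Miro: 2/5; Eva–Juno: 1; Eva–Ivy: 1; Eva–Yael: 1/2; Eva–Miro: 1; Juno–Yael: 1; Juno–Miro: 1/2; Juno–Esperanza: 1/3; Ivy–Yael: 1; Ivy–Miro: 1/2; Ivy–Esperanza: 1/3; Miro–Pia: 1/3; Miro–Esperanza: 1/3.
All other pairs contribute 0.
Summing the contributions gives betweenness(Sara) = 247/30.

247/30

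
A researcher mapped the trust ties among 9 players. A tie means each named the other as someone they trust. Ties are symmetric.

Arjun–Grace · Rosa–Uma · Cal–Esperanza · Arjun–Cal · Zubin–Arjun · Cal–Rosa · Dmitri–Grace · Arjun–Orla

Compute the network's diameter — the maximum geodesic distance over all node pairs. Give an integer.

5

Eccentricity of each node (its greatest distance to any other): Arjun:3, Cal:3, Dmitri:5, Esperanza:4, Grace:4, Orla:4, Rosa:4, Uma:5, Zubin:4.
The maximum eccentricity is 5, realized for instance by the pair Dmitri–Uma via Dmitri – Grace – Arjun – Cal – Rosa – Uma. So the diameter is 5.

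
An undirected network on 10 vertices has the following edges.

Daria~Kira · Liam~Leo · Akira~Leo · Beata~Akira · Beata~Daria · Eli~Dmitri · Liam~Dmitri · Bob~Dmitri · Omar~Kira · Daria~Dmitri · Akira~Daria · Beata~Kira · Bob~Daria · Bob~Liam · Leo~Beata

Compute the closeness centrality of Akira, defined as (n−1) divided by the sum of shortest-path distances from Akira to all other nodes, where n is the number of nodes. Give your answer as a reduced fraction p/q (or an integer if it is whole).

Distances from Akira: Beata:1, Bob:2, Daria:1, Dmitri:2, Eli:3, Kira:2, Leo:1, Liam:2, Omar:3. Sum = 17.
n = 10, so closeness = 9/17.

9/17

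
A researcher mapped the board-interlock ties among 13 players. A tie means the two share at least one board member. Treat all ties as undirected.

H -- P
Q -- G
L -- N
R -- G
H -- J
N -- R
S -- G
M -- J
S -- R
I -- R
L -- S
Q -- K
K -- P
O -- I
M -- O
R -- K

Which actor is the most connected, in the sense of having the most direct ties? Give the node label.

Degrees — G:3, H:2, I:2, J:2, K:3, L:2, M:2, N:2, O:2, P:2, Q:2, R:5, S:3.
The maximum is 5, attained only by R.

R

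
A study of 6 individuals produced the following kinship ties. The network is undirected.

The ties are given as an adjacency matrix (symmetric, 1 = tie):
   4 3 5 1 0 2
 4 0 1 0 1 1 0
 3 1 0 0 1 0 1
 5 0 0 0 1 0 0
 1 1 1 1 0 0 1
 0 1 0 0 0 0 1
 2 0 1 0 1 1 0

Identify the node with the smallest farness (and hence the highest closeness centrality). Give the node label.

Farness (sum of distances to all others) for each node — 0:9, 1:6, 2:7, 3:7, 4:7, 5:10.
The smallest farness is 6, for 1, so 1 has the highest closeness.

1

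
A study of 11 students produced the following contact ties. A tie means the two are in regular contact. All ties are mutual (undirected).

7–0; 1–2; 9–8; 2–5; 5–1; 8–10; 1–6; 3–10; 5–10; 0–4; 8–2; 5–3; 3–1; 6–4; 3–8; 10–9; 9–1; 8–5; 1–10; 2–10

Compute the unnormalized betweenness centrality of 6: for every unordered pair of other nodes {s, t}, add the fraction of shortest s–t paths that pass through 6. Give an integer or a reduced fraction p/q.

Pairs whose geodesics pass through 6 — 4–2: 1; 4–5: 1; 4–3: 1; 4–9: 1; 4–10: 1; 4–8: 5/5; 4–1: 1; 0–2: 1; 0–5: 1; 0–3: 1; 0–9: 1; 0–10: 1; 0–8: 5/5; 0–1: 1 … (+7 more pairs).
All other pairs contribute 0.
Summing the contributions gives betweenness(6) = 21.

21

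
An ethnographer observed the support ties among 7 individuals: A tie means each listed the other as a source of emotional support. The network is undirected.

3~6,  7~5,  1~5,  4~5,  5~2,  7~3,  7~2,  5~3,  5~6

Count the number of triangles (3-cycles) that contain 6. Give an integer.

1

6's neighbors: 3 and 5.
Neighbor pairs that are themselves tied: 6–3–5. Each forms one triangle with 6, for 1 in total.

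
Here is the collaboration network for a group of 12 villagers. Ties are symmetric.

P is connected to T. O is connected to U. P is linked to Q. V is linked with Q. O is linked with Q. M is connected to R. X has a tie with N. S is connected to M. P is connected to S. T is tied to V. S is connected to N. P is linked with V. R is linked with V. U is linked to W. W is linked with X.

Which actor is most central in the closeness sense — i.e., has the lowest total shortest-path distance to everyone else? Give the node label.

Farness (sum of distances to all others) for each node — M:30, N:27, O:28, P:22, Q:24, R:29, S:23, T:30, U:32, V:24, W:34, X:31.
The smallest farness is 22, for P, so P has the highest closeness.

P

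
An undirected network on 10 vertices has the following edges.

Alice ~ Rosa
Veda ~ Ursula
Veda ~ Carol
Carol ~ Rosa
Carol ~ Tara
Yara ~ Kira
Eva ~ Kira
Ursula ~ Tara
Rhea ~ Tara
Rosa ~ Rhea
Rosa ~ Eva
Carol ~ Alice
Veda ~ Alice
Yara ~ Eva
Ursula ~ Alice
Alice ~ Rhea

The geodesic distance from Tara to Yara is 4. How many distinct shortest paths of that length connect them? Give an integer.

2

The shortest distance is 4. The length-4 paths are: Tara–Carol–Rosa–Eva–Yara; Tara–Rhea–Rosa–Eva–Yara.
That gives 2 distinct shortest paths.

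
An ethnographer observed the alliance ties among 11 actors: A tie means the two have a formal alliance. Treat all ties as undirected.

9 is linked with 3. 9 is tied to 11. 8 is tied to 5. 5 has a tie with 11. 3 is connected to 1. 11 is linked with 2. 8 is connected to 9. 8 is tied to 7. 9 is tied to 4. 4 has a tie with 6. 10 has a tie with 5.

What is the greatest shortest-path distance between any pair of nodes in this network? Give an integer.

Eccentricity of each node (its greatest distance to any other): 1:5, 2:4, 3:4, 4:4, 5:4, 6:5, 7:4, 8:3, 9:3, 10:5, 11:3.
The maximum eccentricity is 5, realized for instance by the pair 1–10 via 1 – 3 – 9 – 8 – 5 – 10. So the diameter is 5.

5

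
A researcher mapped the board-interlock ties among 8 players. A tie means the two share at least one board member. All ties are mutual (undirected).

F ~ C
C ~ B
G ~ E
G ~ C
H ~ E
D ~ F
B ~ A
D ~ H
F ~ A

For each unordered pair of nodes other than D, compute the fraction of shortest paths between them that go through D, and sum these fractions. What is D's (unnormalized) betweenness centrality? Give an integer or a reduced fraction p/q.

4

Pairs whose geodesics pass through D — F–E: 1/2; F–H: 1; A–E: 1/3; A–H: 1; B–H: 2/3; C–H: 1/2.
All other pairs contribute 0.
Summing the contributions gives betweenness(D) = 4.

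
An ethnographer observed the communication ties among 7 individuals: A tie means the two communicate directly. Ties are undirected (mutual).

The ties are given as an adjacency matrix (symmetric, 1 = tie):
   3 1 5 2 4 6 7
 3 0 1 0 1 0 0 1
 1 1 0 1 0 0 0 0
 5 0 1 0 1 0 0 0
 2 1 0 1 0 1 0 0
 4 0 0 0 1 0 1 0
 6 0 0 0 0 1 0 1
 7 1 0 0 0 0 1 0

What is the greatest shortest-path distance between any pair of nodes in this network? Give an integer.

Eccentricity of each node (its greatest distance to any other): 1:3, 2:2, 3:2, 4:3, 5:3, 6:3, 7:3.
The maximum eccentricity is 3, realized for instance by the pair 1–4 via 1 – 3 – 2 – 4. So the diameter is 3.

3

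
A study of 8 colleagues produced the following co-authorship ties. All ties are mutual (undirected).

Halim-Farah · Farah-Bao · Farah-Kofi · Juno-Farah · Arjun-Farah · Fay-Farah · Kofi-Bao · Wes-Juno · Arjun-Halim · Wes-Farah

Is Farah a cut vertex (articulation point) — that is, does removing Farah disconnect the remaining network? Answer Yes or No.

Removing Farah leaves {Fay} with no path to {Arjun and Halim}, so the network splits into 4 components. Farah is a cut vertex.

Yes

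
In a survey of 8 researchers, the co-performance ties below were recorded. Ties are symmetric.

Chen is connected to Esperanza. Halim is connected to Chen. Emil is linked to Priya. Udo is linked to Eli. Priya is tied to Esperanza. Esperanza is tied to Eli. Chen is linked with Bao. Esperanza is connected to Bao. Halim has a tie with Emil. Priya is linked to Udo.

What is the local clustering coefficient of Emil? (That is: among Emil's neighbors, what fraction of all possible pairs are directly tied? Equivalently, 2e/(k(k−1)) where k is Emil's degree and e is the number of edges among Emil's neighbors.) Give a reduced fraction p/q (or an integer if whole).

Emil's neighbors: Halim and Priya (k = 2).
Possible neighbor pairs: C(2,2) = 1. Edges among them: none → e = 0.
Clustering(Emil) = 0/1.

0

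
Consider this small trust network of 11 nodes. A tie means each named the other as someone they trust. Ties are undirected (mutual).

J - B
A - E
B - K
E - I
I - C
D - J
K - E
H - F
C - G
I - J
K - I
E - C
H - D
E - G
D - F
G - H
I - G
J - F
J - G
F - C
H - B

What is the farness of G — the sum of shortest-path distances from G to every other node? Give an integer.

Distances from G: A:2, B:2, C:1, D:2, E:1, F:2, H:1, I:1, J:1, K:2.
Sum = 2 + 2 + 1 + 2 + 1 + 2 + 1 + 1 + 1 + 2 = 15.

15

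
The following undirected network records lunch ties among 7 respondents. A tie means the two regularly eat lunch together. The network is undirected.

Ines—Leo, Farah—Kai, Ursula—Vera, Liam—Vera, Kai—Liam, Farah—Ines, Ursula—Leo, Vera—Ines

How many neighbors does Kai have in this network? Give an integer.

2

Kai is directly tied to Farah and Liam. That is 2 neighbors, so the degree of Kai is 2.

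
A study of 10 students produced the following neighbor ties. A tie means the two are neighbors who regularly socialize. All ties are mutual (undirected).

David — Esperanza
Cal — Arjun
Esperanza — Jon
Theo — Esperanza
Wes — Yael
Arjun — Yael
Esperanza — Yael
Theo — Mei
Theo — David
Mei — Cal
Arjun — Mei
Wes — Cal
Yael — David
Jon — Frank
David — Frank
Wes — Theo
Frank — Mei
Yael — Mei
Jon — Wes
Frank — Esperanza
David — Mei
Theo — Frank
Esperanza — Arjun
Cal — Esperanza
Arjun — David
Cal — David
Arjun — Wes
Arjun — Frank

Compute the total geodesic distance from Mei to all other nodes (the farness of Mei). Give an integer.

Distances from Mei: Arjun:1, Cal:1, David:1, Esperanza:2, Frank:1, Jon:2, Theo:1, Wes:2, Yael:1.
Sum = 1 + 1 + 1 + 2 + 1 + 2 + 1 + 2 + 1 = 12.

12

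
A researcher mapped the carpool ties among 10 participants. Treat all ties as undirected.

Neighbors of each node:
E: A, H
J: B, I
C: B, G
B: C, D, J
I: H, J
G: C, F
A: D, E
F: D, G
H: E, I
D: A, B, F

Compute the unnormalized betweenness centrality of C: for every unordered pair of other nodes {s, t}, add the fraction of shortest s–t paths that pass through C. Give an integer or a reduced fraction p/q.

7/2

Pairs whose geodesics pass through C — J–G: 1; I–G: 1; H–G: 1/2; G–B: 1.
All other pairs contribute 0.
Summing the contributions gives betweenness(C) = 7/2.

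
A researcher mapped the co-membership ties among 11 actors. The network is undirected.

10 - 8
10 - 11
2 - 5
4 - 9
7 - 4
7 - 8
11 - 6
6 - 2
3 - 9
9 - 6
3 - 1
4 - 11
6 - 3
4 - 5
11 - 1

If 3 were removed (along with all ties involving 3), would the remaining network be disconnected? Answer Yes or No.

Even without 3, every remaining node can still reach every other (the residual graph is connected), so 3 is not a cut vertex.

No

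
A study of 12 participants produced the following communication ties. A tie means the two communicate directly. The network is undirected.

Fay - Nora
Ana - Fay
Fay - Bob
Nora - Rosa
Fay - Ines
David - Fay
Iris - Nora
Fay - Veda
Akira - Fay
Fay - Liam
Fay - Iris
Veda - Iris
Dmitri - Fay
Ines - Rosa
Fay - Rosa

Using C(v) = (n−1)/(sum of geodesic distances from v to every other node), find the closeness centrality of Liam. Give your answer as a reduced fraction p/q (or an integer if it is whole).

Distances from Liam: Akira:2, Ana:2, Bob:2, David:2, Dmitri:2, Fay:1, Ines:2, Iris:2, Nora:2, Rosa:2, Veda:2. Sum = 21.
n = 12, so closeness = 11/21.

11/21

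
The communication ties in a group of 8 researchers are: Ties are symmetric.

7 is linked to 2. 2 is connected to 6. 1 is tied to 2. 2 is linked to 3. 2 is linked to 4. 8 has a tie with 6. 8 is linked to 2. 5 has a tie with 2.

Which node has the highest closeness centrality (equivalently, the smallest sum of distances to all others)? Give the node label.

Farness (sum of distances to all others) for each node — 1:13, 2:7, 3:13, 4:13, 5:13, 6:12, 7:13, 8:12.
The smallest farness is 7, for 2, so 2 has the highest closeness.

2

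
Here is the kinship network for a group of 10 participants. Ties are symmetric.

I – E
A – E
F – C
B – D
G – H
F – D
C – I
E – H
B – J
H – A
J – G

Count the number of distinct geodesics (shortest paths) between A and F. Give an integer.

1

The shortest distance is 4, and the only length-4 path is A–E–I–C–F. So there is exactly 1 shortest path.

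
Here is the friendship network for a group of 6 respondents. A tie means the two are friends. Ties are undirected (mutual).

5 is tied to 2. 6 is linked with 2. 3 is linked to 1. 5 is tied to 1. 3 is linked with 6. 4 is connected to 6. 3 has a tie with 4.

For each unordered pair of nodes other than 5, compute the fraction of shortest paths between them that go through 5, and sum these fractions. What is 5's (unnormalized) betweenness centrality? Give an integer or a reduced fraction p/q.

1

Pairs whose geodesics pass through 5 — 1–2: 1.
All other pairs contribute 0.
Summing the contributions gives betweenness(5) = 1.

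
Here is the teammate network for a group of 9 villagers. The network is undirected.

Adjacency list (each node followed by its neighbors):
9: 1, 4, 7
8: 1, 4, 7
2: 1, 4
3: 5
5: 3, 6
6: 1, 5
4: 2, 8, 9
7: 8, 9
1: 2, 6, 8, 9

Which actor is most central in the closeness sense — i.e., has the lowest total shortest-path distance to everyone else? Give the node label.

Farness (sum of distances to all others) for each node — 1:13, 2:18, 3:28, 4:19, 5:21, 6:16, 7:21, 8:16, 9:16.
The smallest farness is 13, for 1, so 1 has the highest closeness.

1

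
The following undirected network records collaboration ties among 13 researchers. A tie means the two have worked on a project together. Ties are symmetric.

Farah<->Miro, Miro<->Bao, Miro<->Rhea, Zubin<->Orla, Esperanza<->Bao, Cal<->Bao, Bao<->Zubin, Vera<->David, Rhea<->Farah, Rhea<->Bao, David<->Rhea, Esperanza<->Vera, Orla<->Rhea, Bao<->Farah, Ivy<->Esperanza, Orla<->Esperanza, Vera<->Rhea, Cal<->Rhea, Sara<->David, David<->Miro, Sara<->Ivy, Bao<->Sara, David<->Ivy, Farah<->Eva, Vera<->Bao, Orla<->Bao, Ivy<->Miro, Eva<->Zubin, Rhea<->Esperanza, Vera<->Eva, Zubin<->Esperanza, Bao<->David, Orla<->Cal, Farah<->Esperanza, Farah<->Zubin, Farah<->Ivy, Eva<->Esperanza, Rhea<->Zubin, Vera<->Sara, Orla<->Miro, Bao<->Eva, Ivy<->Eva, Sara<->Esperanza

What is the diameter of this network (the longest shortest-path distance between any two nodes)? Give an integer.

Eccentricity of each node (its greatest distance to any other): Bao:2, Cal:3, David:2, Esperanza:2, Eva:2, Farah:2, Ivy:3, Miro:2, Orla:2, Rhea:2, Sara:2, Vera:2, Zubin:2.
The maximum eccentricity is 3, realized for instance by the pair Cal–Ivy via Cal – Bao – Eva – Ivy. So the diameter is 3.

3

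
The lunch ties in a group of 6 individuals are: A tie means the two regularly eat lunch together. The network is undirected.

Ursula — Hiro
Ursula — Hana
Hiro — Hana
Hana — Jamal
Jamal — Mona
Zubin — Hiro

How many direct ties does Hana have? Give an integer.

3

Hana is directly tied to Hiro, Jamal, and Ursula. That is 3 neighbors, so the degree of Hana is 3.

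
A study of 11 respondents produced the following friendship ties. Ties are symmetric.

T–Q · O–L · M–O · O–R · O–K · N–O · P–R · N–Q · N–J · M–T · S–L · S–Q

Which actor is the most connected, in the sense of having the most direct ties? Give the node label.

Degrees — J:1, K:1, L:2, M:2, N:3, O:5, P:1, Q:3, R:2, S:2, T:2.
The maximum is 5, attained only by O.

O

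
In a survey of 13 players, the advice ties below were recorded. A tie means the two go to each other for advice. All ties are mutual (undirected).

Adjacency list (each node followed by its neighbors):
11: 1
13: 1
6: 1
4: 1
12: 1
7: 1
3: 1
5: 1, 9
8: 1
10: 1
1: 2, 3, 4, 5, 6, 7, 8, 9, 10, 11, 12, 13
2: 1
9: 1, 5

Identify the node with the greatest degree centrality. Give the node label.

Degrees — 1:12, 2:1, 3:1, 4:1, 5:2, 6:1, 7:1, 8:1, 9:2, 10:1, 11:1, 12:1, 13:1.
The maximum is 12, attained only by 1.

1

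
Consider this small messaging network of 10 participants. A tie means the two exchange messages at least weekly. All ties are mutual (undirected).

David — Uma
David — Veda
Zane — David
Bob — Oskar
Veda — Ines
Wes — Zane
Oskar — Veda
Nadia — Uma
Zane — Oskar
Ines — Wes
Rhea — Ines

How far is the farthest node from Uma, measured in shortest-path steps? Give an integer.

4

Distances from Uma: Bob:4, David:1, Ines:3, Nadia:1, Oskar:3, Rhea:4, Veda:2, Wes:3, Zane:2.
The largest is 4 (to Bob and Rhea), so the eccentricity of Uma is 4.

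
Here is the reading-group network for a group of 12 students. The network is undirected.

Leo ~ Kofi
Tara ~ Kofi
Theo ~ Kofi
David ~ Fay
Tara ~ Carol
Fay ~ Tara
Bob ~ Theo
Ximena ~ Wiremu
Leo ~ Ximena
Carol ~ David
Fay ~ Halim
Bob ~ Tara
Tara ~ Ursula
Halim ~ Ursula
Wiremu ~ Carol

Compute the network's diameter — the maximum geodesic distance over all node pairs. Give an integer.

5

Eccentricity of each node (its greatest distance to any other): Bob:4, Carol:3, David:4, Fay:4, Halim:5, Kofi:3, Leo:4, Tara:3, Theo:4, Ursula:4, Wiremu:4, Ximena:5.
The maximum eccentricity is 5, realized for instance by the pair Ximena–Halim via Ximena – Wiremu – Carol – David – Fay – Halim. So the diameter is 5.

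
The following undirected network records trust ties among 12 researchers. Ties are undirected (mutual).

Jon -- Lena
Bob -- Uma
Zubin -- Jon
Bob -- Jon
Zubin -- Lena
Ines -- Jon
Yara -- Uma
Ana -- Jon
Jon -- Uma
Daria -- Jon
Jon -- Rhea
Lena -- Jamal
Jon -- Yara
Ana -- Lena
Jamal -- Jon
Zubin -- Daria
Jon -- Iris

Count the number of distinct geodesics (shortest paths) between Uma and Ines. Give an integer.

The shortest distance is 2, and the only length-2 path is Uma–Jon–Ines. So there is exactly 1 shortest path.

1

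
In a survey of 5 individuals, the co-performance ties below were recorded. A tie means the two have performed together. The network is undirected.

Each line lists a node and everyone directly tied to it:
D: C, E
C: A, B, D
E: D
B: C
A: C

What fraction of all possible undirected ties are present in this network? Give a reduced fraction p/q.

2/5

There are 4 edges and 5 nodes, so the maximum possible is C(5,2) = 10.
Density = 4/10 = 2/5.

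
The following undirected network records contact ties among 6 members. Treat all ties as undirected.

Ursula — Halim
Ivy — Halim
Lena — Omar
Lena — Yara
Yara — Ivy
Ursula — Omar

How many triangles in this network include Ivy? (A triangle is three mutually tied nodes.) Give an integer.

0

Ivy's neighbors are Halim and Yara, but none of them are tied to each other, so no triangle contains Ivy.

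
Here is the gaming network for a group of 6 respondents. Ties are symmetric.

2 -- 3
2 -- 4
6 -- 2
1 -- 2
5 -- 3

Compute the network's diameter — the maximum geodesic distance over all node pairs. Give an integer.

Eccentricity of each node (its greatest distance to any other): 1:3, 2:2, 3:2, 4:3, 5:3, 6:3.
The maximum eccentricity is 3, realized for instance by the pair 1–5 via 1 – 2 – 3 – 5. So the diameter is 3.

3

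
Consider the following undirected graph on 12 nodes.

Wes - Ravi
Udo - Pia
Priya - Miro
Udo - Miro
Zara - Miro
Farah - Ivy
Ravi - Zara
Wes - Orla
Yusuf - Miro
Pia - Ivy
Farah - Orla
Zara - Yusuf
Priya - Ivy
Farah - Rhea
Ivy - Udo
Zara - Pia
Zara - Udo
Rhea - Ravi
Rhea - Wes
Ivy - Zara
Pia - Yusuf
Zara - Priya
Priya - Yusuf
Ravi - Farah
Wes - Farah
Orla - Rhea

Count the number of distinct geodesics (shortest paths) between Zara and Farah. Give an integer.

2

The shortest distance is 2. The length-2 paths are: Zara–Ravi–Farah; Zara–Ivy–Farah.
That gives 2 distinct shortest paths.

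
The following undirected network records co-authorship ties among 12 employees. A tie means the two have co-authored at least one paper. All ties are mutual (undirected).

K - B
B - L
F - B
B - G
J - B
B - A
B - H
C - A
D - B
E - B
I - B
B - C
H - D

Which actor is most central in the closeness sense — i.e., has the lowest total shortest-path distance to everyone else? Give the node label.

Farness (sum of distances to all others) for each node — A:20, B:11, C:20, D:20, E:21, F:21, G:21, H:20, I:21, J:21, K:21, L:21.
The smallest farness is 11, for B, so B has the highest closeness.

B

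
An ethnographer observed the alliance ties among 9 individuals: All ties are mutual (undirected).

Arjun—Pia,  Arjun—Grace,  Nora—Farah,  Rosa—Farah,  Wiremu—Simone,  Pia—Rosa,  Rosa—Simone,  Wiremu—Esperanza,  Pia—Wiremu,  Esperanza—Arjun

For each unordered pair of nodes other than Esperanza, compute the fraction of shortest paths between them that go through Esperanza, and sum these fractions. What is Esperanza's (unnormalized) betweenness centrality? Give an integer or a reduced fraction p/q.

Pairs whose geodesics pass through Esperanza — Arjun–Simone: 1/3; Arjun–Wiremu: 1/2; Simone–Grace: 1/3; Wiremu–Grace: 1/2.
All other pairs contribute 0.
Summing the contributions gives betweenness(Esperanza) = 5/3.

5/3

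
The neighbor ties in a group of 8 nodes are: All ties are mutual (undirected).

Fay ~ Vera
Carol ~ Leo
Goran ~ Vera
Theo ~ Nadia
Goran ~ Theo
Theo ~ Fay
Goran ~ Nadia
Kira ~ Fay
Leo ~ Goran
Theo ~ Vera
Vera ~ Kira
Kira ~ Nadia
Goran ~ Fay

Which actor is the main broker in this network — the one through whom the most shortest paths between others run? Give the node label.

Unnormalized betweenness of each node: Carol:0, Fay:4/3, Goran:32/3, Kira:2/3, Leo:6, Nadia:4/3, Theo:2/3, Vera:4/3.
Goran has the largest value, 32/3, making it the main broker — the node through which the most shortest paths run.

Goran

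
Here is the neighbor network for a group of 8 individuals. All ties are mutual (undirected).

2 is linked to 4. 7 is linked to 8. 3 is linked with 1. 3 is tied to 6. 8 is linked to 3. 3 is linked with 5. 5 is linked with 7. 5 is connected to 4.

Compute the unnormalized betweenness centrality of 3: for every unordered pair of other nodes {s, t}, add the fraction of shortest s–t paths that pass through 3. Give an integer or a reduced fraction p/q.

25/2

Pairs whose geodesics pass through 3 — 8–5: 1/2; 8–2: 1/2; 8–1: 1; 8–6: 1; 8–4: 1/2; 5–1: 1; 5–6: 1; 2–1: 1; 2–6: 1; 1–6: 1; 1–7: 2/2; 1–4: 1; 6–7: 2/2; 6–4: 1.
All other pairs contribute 0.
Summing the contributions gives betweenness(3) = 25/2.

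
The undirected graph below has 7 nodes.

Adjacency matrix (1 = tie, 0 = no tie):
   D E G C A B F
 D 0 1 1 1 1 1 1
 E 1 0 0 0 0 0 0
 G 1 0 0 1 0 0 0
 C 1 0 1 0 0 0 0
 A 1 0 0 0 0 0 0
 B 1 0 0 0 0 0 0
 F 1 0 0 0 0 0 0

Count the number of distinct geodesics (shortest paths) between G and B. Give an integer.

The shortest distance is 2, and the only length-2 path is G–D–B. So there is exactly 1 shortest path.

1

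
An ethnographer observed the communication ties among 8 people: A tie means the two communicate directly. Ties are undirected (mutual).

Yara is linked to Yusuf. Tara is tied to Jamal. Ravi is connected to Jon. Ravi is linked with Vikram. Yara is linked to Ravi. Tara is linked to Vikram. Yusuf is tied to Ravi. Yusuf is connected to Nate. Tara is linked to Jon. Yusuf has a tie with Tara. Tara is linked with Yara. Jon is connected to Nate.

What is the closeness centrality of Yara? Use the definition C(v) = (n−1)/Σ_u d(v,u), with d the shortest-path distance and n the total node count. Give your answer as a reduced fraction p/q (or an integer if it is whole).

Distances from Yara: Jamal:2, Jon:2, Nate:2, Ravi:1, Tara:1, Vikram:2, Yusuf:1. Sum = 11.
n = 8, so closeness = 7/11.

7/11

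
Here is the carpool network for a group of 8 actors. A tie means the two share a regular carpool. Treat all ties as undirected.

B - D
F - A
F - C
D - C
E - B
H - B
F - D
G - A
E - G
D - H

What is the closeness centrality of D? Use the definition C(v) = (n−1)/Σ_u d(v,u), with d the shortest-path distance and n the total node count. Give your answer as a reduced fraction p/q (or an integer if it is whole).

Distances from D: A:2, B:1, C:1, E:2, F:1, G:3, H:1. Sum = 11.
n = 8, so closeness = 7/11.

7/11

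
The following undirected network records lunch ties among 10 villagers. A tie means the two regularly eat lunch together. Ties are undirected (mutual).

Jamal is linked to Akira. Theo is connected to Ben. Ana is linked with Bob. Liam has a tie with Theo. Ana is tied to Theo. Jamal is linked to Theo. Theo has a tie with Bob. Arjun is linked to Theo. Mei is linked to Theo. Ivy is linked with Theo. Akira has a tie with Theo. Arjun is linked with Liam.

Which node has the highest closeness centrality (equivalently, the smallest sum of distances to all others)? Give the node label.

Theo

Farness (sum of distances to all others) for each node — Akira:16, Ana:16, Arjun:16, Ben:17, Bob:16, Ivy:17, Jamal:16, Liam:16, Mei:17, Theo:9.
The smallest farness is 9, for Theo, so Theo has the highest closeness.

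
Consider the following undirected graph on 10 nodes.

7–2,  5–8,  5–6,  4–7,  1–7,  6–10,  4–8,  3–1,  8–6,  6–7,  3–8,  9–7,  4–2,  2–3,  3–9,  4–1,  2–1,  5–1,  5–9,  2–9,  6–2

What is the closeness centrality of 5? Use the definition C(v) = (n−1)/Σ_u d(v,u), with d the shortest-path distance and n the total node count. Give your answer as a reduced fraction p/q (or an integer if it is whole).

9/14

Distances from 5: 1:1, 2:2, 3:2, 4:2, 6:1, 7:2, 8:1, 9:1, 10:2. Sum = 14.
n = 10, so closeness = 9/14.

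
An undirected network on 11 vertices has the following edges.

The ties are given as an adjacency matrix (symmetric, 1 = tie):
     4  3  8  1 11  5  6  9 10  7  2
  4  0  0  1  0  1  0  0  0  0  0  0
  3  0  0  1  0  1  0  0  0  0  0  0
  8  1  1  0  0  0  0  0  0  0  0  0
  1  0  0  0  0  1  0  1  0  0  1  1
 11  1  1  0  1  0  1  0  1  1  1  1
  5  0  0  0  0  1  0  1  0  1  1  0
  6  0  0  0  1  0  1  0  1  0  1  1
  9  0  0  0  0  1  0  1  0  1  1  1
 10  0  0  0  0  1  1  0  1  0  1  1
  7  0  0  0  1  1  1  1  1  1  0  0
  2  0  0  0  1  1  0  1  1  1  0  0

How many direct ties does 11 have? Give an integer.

11 is directly tied to 1, 2, 3, 4, 5, 7, 9, and 10. That is 8 neighbors, so the degree of 11 is 8.

8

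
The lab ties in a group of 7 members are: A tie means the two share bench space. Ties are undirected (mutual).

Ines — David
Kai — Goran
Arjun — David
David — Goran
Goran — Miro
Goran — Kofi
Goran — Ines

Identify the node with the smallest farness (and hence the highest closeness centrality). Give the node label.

Farness (sum of distances to all others) for each node — Arjun:14, David:9, Goran:7, Ines:10, Kai:12, Kofi:12, Miro:12.
The smallest farness is 7, for Goran, so Goran has the highest closeness.

Goran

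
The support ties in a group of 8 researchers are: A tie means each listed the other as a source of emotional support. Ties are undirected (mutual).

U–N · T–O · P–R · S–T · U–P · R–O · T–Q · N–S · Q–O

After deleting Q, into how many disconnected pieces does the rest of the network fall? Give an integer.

Q's neighbors (O and T) remain reachable from one another through other ties, so the rest of the network stays in one piece.

1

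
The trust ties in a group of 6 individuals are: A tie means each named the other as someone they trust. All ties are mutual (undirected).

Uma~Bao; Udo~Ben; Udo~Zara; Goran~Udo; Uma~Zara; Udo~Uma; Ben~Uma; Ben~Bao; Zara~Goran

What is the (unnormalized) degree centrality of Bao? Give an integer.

2

Bao is directly tied to Ben and Uma. That is 2 neighbors, so the degree of Bao is 2.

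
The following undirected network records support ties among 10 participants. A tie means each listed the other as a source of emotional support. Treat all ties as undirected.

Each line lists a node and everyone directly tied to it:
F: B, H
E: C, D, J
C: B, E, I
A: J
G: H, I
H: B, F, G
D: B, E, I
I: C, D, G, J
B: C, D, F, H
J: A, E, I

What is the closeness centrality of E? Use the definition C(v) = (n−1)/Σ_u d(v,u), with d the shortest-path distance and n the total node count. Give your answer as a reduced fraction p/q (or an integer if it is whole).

1/2

Distances from E: A:2, B:2, C:1, D:1, F:3, G:3, H:3, I:2, J:1. Sum = 18.
n = 10, so closeness = 9/18 = 1/2.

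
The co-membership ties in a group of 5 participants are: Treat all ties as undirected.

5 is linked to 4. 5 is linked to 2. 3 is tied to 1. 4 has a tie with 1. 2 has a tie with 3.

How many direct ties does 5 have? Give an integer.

2

5 is directly tied to 2 and 4. That is 2 neighbors, so the degree of 5 is 2.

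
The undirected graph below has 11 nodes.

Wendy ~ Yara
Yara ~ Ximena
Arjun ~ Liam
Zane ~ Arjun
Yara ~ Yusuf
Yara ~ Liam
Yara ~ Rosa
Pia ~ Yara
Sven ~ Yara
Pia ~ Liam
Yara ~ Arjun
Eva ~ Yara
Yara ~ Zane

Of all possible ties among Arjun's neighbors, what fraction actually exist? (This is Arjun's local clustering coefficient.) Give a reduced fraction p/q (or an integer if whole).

Arjun's neighbors: Liam, Yara, and Zane (k = 3).
Possible neighbor pairs: C(3,2) = 3. Edges among them: Liam–Yara, Yara–Zane → e = 2.
Clustering(Arjun) = 2/3.

2/3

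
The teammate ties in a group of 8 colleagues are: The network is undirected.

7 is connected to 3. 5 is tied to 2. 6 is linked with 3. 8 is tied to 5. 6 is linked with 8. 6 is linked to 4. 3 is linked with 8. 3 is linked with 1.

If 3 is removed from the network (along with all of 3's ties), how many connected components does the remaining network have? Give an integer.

Without 3, the remaining ties split the others into: {2, 4, 5, 6, 8}; {1}; {7}.
That's 3 separate components.

3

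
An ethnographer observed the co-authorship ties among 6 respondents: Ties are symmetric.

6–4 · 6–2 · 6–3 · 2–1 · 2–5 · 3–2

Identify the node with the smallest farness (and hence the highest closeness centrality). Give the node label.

2

Farness (sum of distances to all others) for each node — 1:10, 2:6, 3:8, 4:11, 5:10, 6:7.
The smallest farness is 6, for 2, so 2 has the highest closeness.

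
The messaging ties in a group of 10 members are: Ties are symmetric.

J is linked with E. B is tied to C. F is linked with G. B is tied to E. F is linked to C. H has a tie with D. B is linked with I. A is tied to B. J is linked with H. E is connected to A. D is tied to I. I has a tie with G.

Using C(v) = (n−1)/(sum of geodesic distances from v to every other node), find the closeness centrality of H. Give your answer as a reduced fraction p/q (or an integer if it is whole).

9/23

Distances from H: A:3, B:3, C:4, D:1, E:2, F:4, G:3, I:2, J:1. Sum = 23.
n = 10, so closeness = 9/23.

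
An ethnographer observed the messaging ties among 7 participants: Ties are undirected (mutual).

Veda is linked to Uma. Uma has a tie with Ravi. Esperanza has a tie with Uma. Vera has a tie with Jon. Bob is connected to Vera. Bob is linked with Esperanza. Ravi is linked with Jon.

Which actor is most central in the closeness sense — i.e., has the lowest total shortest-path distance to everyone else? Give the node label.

Farness (sum of distances to all others) for each node — Bob:12, Esperanza:11, Jon:12, Ravi:11, Uma:10, Veda:15, Vera:13.
The smallest farness is 10, for Uma, so Uma has the highest closeness.

Uma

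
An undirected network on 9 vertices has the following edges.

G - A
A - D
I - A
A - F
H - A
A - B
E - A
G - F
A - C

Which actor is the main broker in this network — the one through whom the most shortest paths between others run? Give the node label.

Unnormalized betweenness of each node: A:27, B:0, C:0, D:0, E:0, F:0, G:0, H:0, I:0.
A has the largest value, 27, making it the main broker — the node through which the most shortest paths run.

A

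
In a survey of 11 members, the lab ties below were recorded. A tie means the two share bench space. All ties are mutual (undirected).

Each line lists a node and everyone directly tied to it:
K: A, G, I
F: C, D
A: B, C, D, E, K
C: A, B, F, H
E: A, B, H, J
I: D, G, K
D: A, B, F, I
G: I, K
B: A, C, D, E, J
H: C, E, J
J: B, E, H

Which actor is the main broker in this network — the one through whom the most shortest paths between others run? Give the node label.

Unnormalized betweenness of each node: A:139/10, B:943/120, C:193/30, D:99/10, E:31/8, F:7/8, G:0, H:41/30, I:11/3, J:5/8, K:13/2.
A has the largest value, 139/10, making it the main broker — the node through which the most shortest paths run.

A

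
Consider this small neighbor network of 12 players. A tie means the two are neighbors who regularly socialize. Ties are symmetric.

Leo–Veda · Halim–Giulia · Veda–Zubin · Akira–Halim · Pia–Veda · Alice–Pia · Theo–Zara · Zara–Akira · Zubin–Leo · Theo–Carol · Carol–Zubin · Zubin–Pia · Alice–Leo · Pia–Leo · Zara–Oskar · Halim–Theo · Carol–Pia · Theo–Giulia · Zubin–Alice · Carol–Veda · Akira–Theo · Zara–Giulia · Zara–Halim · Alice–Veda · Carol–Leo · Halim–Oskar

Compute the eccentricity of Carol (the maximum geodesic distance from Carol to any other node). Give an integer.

3

Distances from Carol: Akira:2, Alice:2, Giulia:2, Halim:2, Leo:1, Oskar:3, Pia:1, Theo:1, Veda:1, Zara:2, Zubin:1.
The largest is 3 (to Oskar), so the eccentricity of Carol is 3.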